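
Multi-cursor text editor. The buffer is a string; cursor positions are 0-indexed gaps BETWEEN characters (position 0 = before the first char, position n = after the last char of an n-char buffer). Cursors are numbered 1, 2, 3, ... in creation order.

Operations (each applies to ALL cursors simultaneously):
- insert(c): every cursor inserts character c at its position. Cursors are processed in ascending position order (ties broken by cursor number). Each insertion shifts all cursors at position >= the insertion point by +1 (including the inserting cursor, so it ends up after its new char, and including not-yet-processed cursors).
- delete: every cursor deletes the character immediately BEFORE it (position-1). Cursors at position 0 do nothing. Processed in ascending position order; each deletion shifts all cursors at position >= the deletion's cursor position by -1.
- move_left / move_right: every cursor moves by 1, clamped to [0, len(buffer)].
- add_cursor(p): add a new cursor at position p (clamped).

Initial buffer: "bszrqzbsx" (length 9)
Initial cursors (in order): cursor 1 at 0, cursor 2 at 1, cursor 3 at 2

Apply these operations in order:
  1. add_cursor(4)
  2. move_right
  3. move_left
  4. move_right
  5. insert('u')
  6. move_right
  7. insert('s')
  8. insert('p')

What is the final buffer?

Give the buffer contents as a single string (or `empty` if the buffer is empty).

After op 1 (add_cursor(4)): buffer="bszrqzbsx" (len 9), cursors c1@0 c2@1 c3@2 c4@4, authorship .........
After op 2 (move_right): buffer="bszrqzbsx" (len 9), cursors c1@1 c2@2 c3@3 c4@5, authorship .........
After op 3 (move_left): buffer="bszrqzbsx" (len 9), cursors c1@0 c2@1 c3@2 c4@4, authorship .........
After op 4 (move_right): buffer="bszrqzbsx" (len 9), cursors c1@1 c2@2 c3@3 c4@5, authorship .........
After op 5 (insert('u')): buffer="busuzurquzbsx" (len 13), cursors c1@2 c2@4 c3@6 c4@9, authorship .1.2.3..4....
After op 6 (move_right): buffer="busuzurquzbsx" (len 13), cursors c1@3 c2@5 c3@7 c4@10, authorship .1.2.3..4....
After op 7 (insert('s')): buffer="bussuzsursquzsbsx" (len 17), cursors c1@4 c2@7 c3@10 c4@14, authorship .1.12.23.3.4.4...
After op 8 (insert('p')): buffer="busspuzspurspquzspbsx" (len 21), cursors c1@5 c2@9 c3@13 c4@18, authorship .1.112.223.33.4.44...

Answer: busspuzspurspquzspbsx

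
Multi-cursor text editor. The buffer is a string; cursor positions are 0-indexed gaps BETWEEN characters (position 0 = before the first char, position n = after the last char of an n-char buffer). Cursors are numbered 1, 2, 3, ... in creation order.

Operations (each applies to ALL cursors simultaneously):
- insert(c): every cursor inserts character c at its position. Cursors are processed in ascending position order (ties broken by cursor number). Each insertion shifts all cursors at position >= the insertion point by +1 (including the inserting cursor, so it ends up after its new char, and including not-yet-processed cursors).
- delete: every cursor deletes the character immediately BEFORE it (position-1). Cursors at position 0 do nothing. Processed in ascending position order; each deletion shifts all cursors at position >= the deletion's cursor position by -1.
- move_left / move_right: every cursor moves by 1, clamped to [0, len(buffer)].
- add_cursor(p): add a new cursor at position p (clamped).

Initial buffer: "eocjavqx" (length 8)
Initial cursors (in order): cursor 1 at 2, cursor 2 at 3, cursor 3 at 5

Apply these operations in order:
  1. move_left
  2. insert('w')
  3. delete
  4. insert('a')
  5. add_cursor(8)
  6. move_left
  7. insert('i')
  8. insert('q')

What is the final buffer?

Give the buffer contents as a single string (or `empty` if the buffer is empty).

After op 1 (move_left): buffer="eocjavqx" (len 8), cursors c1@1 c2@2 c3@4, authorship ........
After op 2 (insert('w')): buffer="ewowcjwavqx" (len 11), cursors c1@2 c2@4 c3@7, authorship .1.2..3....
After op 3 (delete): buffer="eocjavqx" (len 8), cursors c1@1 c2@2 c3@4, authorship ........
After op 4 (insert('a')): buffer="eaoacjaavqx" (len 11), cursors c1@2 c2@4 c3@7, authorship .1.2..3....
After op 5 (add_cursor(8)): buffer="eaoacjaavqx" (len 11), cursors c1@2 c2@4 c3@7 c4@8, authorship .1.2..3....
After op 6 (move_left): buffer="eaoacjaavqx" (len 11), cursors c1@1 c2@3 c3@6 c4@7, authorship .1.2..3....
After op 7 (insert('i')): buffer="eiaoiacjiaiavqx" (len 15), cursors c1@2 c2@5 c3@9 c4@11, authorship .11.22..334....
After op 8 (insert('q')): buffer="eiqaoiqacjiqaiqavqx" (len 19), cursors c1@3 c2@7 c3@12 c4@15, authorship .111.222..33344....

Answer: eiqaoiqacjiqaiqavqx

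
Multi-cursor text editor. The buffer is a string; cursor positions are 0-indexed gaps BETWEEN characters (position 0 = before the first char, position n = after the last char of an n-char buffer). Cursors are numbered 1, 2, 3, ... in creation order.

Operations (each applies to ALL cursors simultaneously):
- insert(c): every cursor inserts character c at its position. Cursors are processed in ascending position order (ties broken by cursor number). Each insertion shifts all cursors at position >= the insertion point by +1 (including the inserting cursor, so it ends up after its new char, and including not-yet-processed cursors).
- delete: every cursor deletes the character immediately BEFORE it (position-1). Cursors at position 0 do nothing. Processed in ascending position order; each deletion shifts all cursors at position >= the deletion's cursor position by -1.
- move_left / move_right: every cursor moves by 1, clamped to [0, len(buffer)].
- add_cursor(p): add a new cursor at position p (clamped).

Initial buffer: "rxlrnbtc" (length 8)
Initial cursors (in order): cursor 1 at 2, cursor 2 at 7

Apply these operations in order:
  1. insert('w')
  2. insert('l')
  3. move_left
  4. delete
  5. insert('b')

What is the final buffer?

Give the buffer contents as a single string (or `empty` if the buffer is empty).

After op 1 (insert('w')): buffer="rxwlrnbtwc" (len 10), cursors c1@3 c2@9, authorship ..1.....2.
After op 2 (insert('l')): buffer="rxwllrnbtwlc" (len 12), cursors c1@4 c2@11, authorship ..11.....22.
After op 3 (move_left): buffer="rxwllrnbtwlc" (len 12), cursors c1@3 c2@10, authorship ..11.....22.
After op 4 (delete): buffer="rxllrnbtlc" (len 10), cursors c1@2 c2@8, authorship ..1.....2.
After op 5 (insert('b')): buffer="rxbllrnbtblc" (len 12), cursors c1@3 c2@10, authorship ..11.....22.

Answer: rxbllrnbtblc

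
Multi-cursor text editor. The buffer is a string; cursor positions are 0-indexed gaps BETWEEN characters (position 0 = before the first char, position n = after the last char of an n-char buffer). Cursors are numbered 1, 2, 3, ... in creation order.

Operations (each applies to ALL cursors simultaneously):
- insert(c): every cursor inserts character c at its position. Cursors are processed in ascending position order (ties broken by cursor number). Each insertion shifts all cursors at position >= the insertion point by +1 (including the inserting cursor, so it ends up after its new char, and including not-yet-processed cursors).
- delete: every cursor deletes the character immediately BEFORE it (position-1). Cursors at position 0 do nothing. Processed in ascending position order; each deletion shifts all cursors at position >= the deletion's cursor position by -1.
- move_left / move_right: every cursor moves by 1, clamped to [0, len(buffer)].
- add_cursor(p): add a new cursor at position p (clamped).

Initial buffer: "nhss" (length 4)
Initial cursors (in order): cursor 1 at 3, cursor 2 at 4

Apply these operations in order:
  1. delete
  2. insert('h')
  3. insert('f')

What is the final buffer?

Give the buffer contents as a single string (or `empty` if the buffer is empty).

After op 1 (delete): buffer="nh" (len 2), cursors c1@2 c2@2, authorship ..
After op 2 (insert('h')): buffer="nhhh" (len 4), cursors c1@4 c2@4, authorship ..12
After op 3 (insert('f')): buffer="nhhhff" (len 6), cursors c1@6 c2@6, authorship ..1212

Answer: nhhhff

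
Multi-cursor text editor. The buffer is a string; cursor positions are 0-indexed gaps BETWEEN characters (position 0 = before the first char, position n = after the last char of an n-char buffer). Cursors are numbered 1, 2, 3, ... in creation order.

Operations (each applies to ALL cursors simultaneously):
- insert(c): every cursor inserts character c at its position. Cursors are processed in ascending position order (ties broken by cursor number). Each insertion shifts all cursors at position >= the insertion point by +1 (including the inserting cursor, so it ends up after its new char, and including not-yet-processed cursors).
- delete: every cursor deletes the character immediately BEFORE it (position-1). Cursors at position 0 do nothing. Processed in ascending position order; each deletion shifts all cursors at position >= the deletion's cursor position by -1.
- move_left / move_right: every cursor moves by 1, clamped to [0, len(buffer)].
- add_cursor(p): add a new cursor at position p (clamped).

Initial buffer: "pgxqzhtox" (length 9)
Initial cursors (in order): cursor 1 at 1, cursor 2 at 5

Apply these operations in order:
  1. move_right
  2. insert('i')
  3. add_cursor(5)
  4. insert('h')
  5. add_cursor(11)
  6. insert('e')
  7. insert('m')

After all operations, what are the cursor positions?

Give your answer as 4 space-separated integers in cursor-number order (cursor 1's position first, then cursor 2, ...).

After op 1 (move_right): buffer="pgxqzhtox" (len 9), cursors c1@2 c2@6, authorship .........
After op 2 (insert('i')): buffer="pgixqzhitox" (len 11), cursors c1@3 c2@8, authorship ..1....2...
After op 3 (add_cursor(5)): buffer="pgixqzhitox" (len 11), cursors c1@3 c3@5 c2@8, authorship ..1....2...
After op 4 (insert('h')): buffer="pgihxqhzhihtox" (len 14), cursors c1@4 c3@7 c2@11, authorship ..11..3..22...
After op 5 (add_cursor(11)): buffer="pgihxqhzhihtox" (len 14), cursors c1@4 c3@7 c2@11 c4@11, authorship ..11..3..22...
After op 6 (insert('e')): buffer="pgihexqhezhiheetox" (len 18), cursors c1@5 c3@9 c2@15 c4@15, authorship ..111..33..2224...
After op 7 (insert('m')): buffer="pgihemxqhemzhiheemmtox" (len 22), cursors c1@6 c3@11 c2@19 c4@19, authorship ..1111..333..222424...

Answer: 6 19 11 19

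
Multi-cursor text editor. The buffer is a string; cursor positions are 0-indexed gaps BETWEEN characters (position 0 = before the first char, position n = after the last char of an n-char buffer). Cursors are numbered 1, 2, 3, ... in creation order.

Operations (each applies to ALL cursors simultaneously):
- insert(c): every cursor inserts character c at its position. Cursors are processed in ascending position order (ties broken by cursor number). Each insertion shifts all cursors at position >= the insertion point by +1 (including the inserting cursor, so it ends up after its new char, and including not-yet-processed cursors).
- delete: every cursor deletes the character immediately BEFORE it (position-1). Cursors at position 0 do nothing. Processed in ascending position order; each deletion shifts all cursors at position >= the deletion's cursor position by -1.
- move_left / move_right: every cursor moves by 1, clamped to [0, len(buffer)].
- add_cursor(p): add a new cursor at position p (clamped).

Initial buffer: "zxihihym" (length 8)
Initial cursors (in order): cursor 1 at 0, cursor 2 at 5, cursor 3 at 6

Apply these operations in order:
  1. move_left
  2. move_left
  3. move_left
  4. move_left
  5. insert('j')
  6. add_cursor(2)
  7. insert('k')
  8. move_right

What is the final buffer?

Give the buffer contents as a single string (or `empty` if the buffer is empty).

After op 1 (move_left): buffer="zxihihym" (len 8), cursors c1@0 c2@4 c3@5, authorship ........
After op 2 (move_left): buffer="zxihihym" (len 8), cursors c1@0 c2@3 c3@4, authorship ........
After op 3 (move_left): buffer="zxihihym" (len 8), cursors c1@0 c2@2 c3@3, authorship ........
After op 4 (move_left): buffer="zxihihym" (len 8), cursors c1@0 c2@1 c3@2, authorship ........
After op 5 (insert('j')): buffer="jzjxjihihym" (len 11), cursors c1@1 c2@3 c3@5, authorship 1.2.3......
After op 6 (add_cursor(2)): buffer="jzjxjihihym" (len 11), cursors c1@1 c4@2 c2@3 c3@5, authorship 1.2.3......
After op 7 (insert('k')): buffer="jkzkjkxjkihihym" (len 15), cursors c1@2 c4@4 c2@6 c3@9, authorship 11.422.33......
After op 8 (move_right): buffer="jkzkjkxjkihihym" (len 15), cursors c1@3 c4@5 c2@7 c3@10, authorship 11.422.33......

Answer: jkzkjkxjkihihym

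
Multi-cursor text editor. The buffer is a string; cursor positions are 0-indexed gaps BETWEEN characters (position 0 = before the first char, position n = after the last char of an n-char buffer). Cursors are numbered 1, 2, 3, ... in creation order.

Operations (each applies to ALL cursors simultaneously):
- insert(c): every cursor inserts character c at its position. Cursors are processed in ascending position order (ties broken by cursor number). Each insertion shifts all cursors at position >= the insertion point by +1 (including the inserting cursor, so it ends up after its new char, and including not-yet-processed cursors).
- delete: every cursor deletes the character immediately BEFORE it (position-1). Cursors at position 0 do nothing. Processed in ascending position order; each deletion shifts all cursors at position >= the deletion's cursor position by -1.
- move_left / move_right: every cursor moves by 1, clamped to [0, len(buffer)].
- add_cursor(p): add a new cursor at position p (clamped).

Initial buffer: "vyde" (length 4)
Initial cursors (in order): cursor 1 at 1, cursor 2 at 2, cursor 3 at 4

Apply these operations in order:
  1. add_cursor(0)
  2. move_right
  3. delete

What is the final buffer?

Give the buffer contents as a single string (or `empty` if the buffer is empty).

After op 1 (add_cursor(0)): buffer="vyde" (len 4), cursors c4@0 c1@1 c2@2 c3@4, authorship ....
After op 2 (move_right): buffer="vyde" (len 4), cursors c4@1 c1@2 c2@3 c3@4, authorship ....
After op 3 (delete): buffer="" (len 0), cursors c1@0 c2@0 c3@0 c4@0, authorship 

Answer: empty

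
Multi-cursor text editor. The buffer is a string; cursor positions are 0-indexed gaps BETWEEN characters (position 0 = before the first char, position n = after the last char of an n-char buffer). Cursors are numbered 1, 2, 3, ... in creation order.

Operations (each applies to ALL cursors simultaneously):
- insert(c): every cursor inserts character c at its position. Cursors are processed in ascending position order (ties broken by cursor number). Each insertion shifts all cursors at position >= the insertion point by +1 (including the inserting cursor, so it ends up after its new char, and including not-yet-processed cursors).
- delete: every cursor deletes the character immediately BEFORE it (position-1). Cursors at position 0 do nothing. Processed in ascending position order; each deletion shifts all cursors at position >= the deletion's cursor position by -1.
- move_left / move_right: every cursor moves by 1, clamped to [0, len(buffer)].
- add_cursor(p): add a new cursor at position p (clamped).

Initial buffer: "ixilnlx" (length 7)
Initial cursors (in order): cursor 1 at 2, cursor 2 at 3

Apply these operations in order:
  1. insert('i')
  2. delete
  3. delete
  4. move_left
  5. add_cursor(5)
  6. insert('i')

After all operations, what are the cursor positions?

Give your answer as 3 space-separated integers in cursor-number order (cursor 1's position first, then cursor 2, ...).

Answer: 2 2 8

Derivation:
After op 1 (insert('i')): buffer="ixiiilnlx" (len 9), cursors c1@3 c2@5, authorship ..1.2....
After op 2 (delete): buffer="ixilnlx" (len 7), cursors c1@2 c2@3, authorship .......
After op 3 (delete): buffer="ilnlx" (len 5), cursors c1@1 c2@1, authorship .....
After op 4 (move_left): buffer="ilnlx" (len 5), cursors c1@0 c2@0, authorship .....
After op 5 (add_cursor(5)): buffer="ilnlx" (len 5), cursors c1@0 c2@0 c3@5, authorship .....
After op 6 (insert('i')): buffer="iiilnlxi" (len 8), cursors c1@2 c2@2 c3@8, authorship 12.....3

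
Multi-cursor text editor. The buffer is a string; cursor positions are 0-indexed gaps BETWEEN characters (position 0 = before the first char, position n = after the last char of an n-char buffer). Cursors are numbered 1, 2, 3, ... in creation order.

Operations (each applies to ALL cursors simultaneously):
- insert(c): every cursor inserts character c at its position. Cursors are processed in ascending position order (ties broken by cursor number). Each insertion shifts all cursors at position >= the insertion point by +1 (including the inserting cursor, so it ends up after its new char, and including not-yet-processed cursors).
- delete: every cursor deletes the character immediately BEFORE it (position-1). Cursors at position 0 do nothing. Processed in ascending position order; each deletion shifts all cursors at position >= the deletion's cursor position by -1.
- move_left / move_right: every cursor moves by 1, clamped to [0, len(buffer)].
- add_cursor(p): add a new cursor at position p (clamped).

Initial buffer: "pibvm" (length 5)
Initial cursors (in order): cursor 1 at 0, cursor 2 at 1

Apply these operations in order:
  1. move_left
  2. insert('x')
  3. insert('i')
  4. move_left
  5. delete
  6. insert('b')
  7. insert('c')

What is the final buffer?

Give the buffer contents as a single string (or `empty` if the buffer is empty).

After op 1 (move_left): buffer="pibvm" (len 5), cursors c1@0 c2@0, authorship .....
After op 2 (insert('x')): buffer="xxpibvm" (len 7), cursors c1@2 c2@2, authorship 12.....
After op 3 (insert('i')): buffer="xxiipibvm" (len 9), cursors c1@4 c2@4, authorship 1212.....
After op 4 (move_left): buffer="xxiipibvm" (len 9), cursors c1@3 c2@3, authorship 1212.....
After op 5 (delete): buffer="xipibvm" (len 7), cursors c1@1 c2@1, authorship 12.....
After op 6 (insert('b')): buffer="xbbipibvm" (len 9), cursors c1@3 c2@3, authorship 1122.....
After op 7 (insert('c')): buffer="xbbccipibvm" (len 11), cursors c1@5 c2@5, authorship 112122.....

Answer: xbbccipibvm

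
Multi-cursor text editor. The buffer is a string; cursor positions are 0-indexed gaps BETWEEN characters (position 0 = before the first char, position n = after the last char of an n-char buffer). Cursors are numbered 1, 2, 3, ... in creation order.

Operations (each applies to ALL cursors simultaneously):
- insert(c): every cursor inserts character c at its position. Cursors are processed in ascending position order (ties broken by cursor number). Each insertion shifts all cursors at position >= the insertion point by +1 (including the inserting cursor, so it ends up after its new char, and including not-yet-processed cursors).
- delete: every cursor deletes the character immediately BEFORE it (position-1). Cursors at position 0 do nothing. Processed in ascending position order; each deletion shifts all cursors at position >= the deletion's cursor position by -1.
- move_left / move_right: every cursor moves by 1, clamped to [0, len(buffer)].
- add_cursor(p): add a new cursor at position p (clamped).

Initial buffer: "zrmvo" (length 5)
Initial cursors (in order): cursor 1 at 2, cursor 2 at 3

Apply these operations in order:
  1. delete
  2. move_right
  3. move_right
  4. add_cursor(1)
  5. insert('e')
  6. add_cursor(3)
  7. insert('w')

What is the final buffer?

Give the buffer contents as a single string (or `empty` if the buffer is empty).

Answer: zewvwoeeww

Derivation:
After op 1 (delete): buffer="zvo" (len 3), cursors c1@1 c2@1, authorship ...
After op 2 (move_right): buffer="zvo" (len 3), cursors c1@2 c2@2, authorship ...
After op 3 (move_right): buffer="zvo" (len 3), cursors c1@3 c2@3, authorship ...
After op 4 (add_cursor(1)): buffer="zvo" (len 3), cursors c3@1 c1@3 c2@3, authorship ...
After op 5 (insert('e')): buffer="zevoee" (len 6), cursors c3@2 c1@6 c2@6, authorship .3..12
After op 6 (add_cursor(3)): buffer="zevoee" (len 6), cursors c3@2 c4@3 c1@6 c2@6, authorship .3..12
After op 7 (insert('w')): buffer="zewvwoeeww" (len 10), cursors c3@3 c4@5 c1@10 c2@10, authorship .33.4.1212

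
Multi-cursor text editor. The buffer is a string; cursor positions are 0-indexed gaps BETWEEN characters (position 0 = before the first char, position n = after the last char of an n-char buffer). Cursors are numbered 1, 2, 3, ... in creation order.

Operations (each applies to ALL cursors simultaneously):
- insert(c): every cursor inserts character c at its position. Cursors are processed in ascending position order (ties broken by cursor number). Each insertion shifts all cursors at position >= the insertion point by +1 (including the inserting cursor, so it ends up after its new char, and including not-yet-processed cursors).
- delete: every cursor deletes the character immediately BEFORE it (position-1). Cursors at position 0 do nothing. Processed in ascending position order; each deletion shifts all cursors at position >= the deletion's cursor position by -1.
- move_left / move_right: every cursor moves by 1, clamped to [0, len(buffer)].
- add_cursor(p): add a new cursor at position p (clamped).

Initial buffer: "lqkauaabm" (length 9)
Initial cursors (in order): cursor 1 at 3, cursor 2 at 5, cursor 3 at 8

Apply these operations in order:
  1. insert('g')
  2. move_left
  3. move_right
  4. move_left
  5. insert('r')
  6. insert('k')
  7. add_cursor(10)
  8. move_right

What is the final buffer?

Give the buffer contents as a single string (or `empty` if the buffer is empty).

After op 1 (insert('g')): buffer="lqkgaugaabgm" (len 12), cursors c1@4 c2@7 c3@11, authorship ...1..2...3.
After op 2 (move_left): buffer="lqkgaugaabgm" (len 12), cursors c1@3 c2@6 c3@10, authorship ...1..2...3.
After op 3 (move_right): buffer="lqkgaugaabgm" (len 12), cursors c1@4 c2@7 c3@11, authorship ...1..2...3.
After op 4 (move_left): buffer="lqkgaugaabgm" (len 12), cursors c1@3 c2@6 c3@10, authorship ...1..2...3.
After op 5 (insert('r')): buffer="lqkrgaurgaabrgm" (len 15), cursors c1@4 c2@8 c3@13, authorship ...11..22...33.
After op 6 (insert('k')): buffer="lqkrkgaurkgaabrkgm" (len 18), cursors c1@5 c2@10 c3@16, authorship ...111..222...333.
After op 7 (add_cursor(10)): buffer="lqkrkgaurkgaabrkgm" (len 18), cursors c1@5 c2@10 c4@10 c3@16, authorship ...111..222...333.
After op 8 (move_right): buffer="lqkrkgaurkgaabrkgm" (len 18), cursors c1@6 c2@11 c4@11 c3@17, authorship ...111..222...333.

Answer: lqkrkgaurkgaabrkgm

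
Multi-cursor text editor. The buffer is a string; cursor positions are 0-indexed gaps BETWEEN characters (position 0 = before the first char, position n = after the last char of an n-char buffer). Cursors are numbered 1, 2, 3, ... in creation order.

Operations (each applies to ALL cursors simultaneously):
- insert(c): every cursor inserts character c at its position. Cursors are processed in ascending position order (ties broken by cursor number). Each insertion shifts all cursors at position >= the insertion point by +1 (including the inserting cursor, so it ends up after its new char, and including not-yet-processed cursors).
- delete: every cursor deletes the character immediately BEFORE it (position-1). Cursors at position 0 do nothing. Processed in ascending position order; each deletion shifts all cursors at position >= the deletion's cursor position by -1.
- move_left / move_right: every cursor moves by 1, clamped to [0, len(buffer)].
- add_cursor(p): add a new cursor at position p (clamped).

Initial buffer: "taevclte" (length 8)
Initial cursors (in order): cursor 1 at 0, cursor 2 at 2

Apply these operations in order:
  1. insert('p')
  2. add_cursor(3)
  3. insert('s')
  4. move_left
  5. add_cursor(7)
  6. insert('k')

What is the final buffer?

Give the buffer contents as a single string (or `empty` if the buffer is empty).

After op 1 (insert('p')): buffer="ptapevclte" (len 10), cursors c1@1 c2@4, authorship 1..2......
After op 2 (add_cursor(3)): buffer="ptapevclte" (len 10), cursors c1@1 c3@3 c2@4, authorship 1..2......
After op 3 (insert('s')): buffer="pstaspsevclte" (len 13), cursors c1@2 c3@5 c2@7, authorship 11..322......
After op 4 (move_left): buffer="pstaspsevclte" (len 13), cursors c1@1 c3@4 c2@6, authorship 11..322......
After op 5 (add_cursor(7)): buffer="pstaspsevclte" (len 13), cursors c1@1 c3@4 c2@6 c4@7, authorship 11..322......
After op 6 (insert('k')): buffer="pkstakspkskevclte" (len 17), cursors c1@2 c3@6 c2@9 c4@11, authorship 111..332224......

Answer: pkstakspkskevclte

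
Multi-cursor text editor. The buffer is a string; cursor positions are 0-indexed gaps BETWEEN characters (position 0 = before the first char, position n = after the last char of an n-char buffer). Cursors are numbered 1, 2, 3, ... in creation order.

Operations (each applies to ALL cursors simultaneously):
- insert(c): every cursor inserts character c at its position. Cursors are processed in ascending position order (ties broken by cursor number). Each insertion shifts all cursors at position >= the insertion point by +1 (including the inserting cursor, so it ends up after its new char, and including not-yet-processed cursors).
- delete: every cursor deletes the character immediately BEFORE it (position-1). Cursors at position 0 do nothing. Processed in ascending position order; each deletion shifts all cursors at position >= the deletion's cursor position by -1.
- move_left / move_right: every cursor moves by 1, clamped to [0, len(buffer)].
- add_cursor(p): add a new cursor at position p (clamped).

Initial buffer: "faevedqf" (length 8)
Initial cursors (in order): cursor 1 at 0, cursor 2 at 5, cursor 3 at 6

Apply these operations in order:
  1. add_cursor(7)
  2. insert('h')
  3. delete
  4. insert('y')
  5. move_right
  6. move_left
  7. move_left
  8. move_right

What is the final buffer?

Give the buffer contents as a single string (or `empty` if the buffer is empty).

After op 1 (add_cursor(7)): buffer="faevedqf" (len 8), cursors c1@0 c2@5 c3@6 c4@7, authorship ........
After op 2 (insert('h')): buffer="hfaevehdhqhf" (len 12), cursors c1@1 c2@7 c3@9 c4@11, authorship 1.....2.3.4.
After op 3 (delete): buffer="faevedqf" (len 8), cursors c1@0 c2@5 c3@6 c4@7, authorship ........
After op 4 (insert('y')): buffer="yfaeveydyqyf" (len 12), cursors c1@1 c2@7 c3@9 c4@11, authorship 1.....2.3.4.
After op 5 (move_right): buffer="yfaeveydyqyf" (len 12), cursors c1@2 c2@8 c3@10 c4@12, authorship 1.....2.3.4.
After op 6 (move_left): buffer="yfaeveydyqyf" (len 12), cursors c1@1 c2@7 c3@9 c4@11, authorship 1.....2.3.4.
After op 7 (move_left): buffer="yfaeveydyqyf" (len 12), cursors c1@0 c2@6 c3@8 c4@10, authorship 1.....2.3.4.
After op 8 (move_right): buffer="yfaeveydyqyf" (len 12), cursors c1@1 c2@7 c3@9 c4@11, authorship 1.....2.3.4.

Answer: yfaeveydyqyf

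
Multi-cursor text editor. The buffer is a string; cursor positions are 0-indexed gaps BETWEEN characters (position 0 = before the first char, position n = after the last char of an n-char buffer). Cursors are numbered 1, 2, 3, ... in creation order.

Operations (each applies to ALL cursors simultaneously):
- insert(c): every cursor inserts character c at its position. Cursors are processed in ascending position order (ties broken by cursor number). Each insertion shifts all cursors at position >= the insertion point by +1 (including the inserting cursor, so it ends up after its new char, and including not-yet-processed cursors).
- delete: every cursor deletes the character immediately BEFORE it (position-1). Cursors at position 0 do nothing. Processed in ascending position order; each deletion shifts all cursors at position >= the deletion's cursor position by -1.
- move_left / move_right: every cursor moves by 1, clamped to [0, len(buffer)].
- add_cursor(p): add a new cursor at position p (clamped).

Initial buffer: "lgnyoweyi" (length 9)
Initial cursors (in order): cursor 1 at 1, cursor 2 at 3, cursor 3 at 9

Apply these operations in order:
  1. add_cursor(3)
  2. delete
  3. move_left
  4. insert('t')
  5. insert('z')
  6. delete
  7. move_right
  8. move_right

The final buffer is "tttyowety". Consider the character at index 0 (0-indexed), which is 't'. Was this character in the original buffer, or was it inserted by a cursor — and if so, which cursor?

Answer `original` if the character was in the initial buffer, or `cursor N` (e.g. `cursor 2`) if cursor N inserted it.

Answer: cursor 1

Derivation:
After op 1 (add_cursor(3)): buffer="lgnyoweyi" (len 9), cursors c1@1 c2@3 c4@3 c3@9, authorship .........
After op 2 (delete): buffer="yowey" (len 5), cursors c1@0 c2@0 c4@0 c3@5, authorship .....
After op 3 (move_left): buffer="yowey" (len 5), cursors c1@0 c2@0 c4@0 c3@4, authorship .....
After op 4 (insert('t')): buffer="tttyowety" (len 9), cursors c1@3 c2@3 c4@3 c3@8, authorship 124....3.
After op 5 (insert('z')): buffer="tttzzzyowetzy" (len 13), cursors c1@6 c2@6 c4@6 c3@12, authorship 124124....33.
After op 6 (delete): buffer="tttyowety" (len 9), cursors c1@3 c2@3 c4@3 c3@8, authorship 124....3.
After op 7 (move_right): buffer="tttyowety" (len 9), cursors c1@4 c2@4 c4@4 c3@9, authorship 124....3.
After op 8 (move_right): buffer="tttyowety" (len 9), cursors c1@5 c2@5 c4@5 c3@9, authorship 124....3.
Authorship (.=original, N=cursor N): 1 2 4 . . . . 3 .
Index 0: author = 1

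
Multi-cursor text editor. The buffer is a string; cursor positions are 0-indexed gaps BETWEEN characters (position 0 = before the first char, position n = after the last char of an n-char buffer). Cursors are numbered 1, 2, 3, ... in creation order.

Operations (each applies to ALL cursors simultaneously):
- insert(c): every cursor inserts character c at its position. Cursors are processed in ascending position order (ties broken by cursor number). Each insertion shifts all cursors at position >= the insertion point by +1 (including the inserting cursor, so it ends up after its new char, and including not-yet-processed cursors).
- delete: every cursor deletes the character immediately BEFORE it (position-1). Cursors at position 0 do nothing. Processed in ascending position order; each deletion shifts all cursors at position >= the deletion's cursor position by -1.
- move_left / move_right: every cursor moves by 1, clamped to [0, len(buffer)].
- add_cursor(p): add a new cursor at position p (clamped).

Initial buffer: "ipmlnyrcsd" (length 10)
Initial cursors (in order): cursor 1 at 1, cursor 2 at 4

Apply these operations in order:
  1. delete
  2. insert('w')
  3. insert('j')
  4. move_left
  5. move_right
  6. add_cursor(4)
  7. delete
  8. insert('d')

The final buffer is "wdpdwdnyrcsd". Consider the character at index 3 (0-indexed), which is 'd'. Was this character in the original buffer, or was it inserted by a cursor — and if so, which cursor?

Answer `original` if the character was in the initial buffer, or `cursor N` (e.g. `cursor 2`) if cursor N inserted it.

After op 1 (delete): buffer="pmnyrcsd" (len 8), cursors c1@0 c2@2, authorship ........
After op 2 (insert('w')): buffer="wpmwnyrcsd" (len 10), cursors c1@1 c2@4, authorship 1..2......
After op 3 (insert('j')): buffer="wjpmwjnyrcsd" (len 12), cursors c1@2 c2@6, authorship 11..22......
After op 4 (move_left): buffer="wjpmwjnyrcsd" (len 12), cursors c1@1 c2@5, authorship 11..22......
After op 5 (move_right): buffer="wjpmwjnyrcsd" (len 12), cursors c1@2 c2@6, authorship 11..22......
After op 6 (add_cursor(4)): buffer="wjpmwjnyrcsd" (len 12), cursors c1@2 c3@4 c2@6, authorship 11..22......
After op 7 (delete): buffer="wpwnyrcsd" (len 9), cursors c1@1 c3@2 c2@3, authorship 1.2......
After op 8 (insert('d')): buffer="wdpdwdnyrcsd" (len 12), cursors c1@2 c3@4 c2@6, authorship 11.322......
Authorship (.=original, N=cursor N): 1 1 . 3 2 2 . . . . . .
Index 3: author = 3

Answer: cursor 3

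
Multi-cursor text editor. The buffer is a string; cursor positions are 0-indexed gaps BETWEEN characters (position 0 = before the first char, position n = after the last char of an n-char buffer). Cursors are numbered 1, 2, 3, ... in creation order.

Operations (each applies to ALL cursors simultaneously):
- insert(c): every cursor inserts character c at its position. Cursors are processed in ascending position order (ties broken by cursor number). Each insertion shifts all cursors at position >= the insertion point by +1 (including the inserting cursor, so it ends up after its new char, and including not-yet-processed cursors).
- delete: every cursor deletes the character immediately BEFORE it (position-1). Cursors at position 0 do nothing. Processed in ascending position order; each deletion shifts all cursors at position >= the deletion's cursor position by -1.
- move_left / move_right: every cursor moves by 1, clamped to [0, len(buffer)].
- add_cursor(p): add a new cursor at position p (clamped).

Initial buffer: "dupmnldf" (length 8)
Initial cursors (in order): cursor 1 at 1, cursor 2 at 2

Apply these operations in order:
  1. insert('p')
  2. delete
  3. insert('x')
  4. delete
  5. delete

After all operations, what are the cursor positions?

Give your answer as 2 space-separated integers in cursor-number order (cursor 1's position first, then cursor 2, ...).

Answer: 0 0

Derivation:
After op 1 (insert('p')): buffer="dpuppmnldf" (len 10), cursors c1@2 c2@4, authorship .1.2......
After op 2 (delete): buffer="dupmnldf" (len 8), cursors c1@1 c2@2, authorship ........
After op 3 (insert('x')): buffer="dxuxpmnldf" (len 10), cursors c1@2 c2@4, authorship .1.2......
After op 4 (delete): buffer="dupmnldf" (len 8), cursors c1@1 c2@2, authorship ........
After op 5 (delete): buffer="pmnldf" (len 6), cursors c1@0 c2@0, authorship ......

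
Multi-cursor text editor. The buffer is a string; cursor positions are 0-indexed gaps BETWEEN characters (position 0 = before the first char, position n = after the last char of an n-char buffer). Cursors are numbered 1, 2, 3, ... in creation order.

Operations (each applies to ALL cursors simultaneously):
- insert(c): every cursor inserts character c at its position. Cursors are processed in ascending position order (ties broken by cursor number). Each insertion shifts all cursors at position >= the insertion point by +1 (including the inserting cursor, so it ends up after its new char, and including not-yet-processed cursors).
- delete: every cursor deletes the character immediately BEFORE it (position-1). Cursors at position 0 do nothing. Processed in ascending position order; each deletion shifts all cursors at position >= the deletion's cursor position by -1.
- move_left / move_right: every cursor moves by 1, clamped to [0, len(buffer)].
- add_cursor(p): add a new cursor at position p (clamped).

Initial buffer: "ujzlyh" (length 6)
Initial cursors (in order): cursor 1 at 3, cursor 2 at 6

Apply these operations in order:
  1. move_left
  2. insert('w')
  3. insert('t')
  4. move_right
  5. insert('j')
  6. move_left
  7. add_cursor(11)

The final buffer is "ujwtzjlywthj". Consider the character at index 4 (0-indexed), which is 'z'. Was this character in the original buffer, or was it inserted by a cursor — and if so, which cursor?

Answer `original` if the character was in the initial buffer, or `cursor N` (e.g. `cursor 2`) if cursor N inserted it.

Answer: original

Derivation:
After op 1 (move_left): buffer="ujzlyh" (len 6), cursors c1@2 c2@5, authorship ......
After op 2 (insert('w')): buffer="ujwzlywh" (len 8), cursors c1@3 c2@7, authorship ..1...2.
After op 3 (insert('t')): buffer="ujwtzlywth" (len 10), cursors c1@4 c2@9, authorship ..11...22.
After op 4 (move_right): buffer="ujwtzlywth" (len 10), cursors c1@5 c2@10, authorship ..11...22.
After op 5 (insert('j')): buffer="ujwtzjlywthj" (len 12), cursors c1@6 c2@12, authorship ..11.1..22.2
After op 6 (move_left): buffer="ujwtzjlywthj" (len 12), cursors c1@5 c2@11, authorship ..11.1..22.2
After op 7 (add_cursor(11)): buffer="ujwtzjlywthj" (len 12), cursors c1@5 c2@11 c3@11, authorship ..11.1..22.2
Authorship (.=original, N=cursor N): . . 1 1 . 1 . . 2 2 . 2
Index 4: author = original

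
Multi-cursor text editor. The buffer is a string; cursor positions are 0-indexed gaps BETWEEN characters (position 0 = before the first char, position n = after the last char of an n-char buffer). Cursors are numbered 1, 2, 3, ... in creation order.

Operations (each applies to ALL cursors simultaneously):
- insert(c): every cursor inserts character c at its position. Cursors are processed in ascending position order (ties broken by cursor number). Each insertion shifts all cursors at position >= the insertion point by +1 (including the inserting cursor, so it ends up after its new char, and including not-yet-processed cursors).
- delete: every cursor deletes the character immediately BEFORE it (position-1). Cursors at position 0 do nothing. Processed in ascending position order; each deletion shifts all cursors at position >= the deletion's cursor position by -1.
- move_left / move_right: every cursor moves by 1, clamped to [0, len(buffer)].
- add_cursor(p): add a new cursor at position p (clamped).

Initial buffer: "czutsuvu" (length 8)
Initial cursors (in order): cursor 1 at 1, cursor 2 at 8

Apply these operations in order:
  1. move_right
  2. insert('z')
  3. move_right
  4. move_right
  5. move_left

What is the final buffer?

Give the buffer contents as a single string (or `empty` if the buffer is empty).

After op 1 (move_right): buffer="czutsuvu" (len 8), cursors c1@2 c2@8, authorship ........
After op 2 (insert('z')): buffer="czzutsuvuz" (len 10), cursors c1@3 c2@10, authorship ..1......2
After op 3 (move_right): buffer="czzutsuvuz" (len 10), cursors c1@4 c2@10, authorship ..1......2
After op 4 (move_right): buffer="czzutsuvuz" (len 10), cursors c1@5 c2@10, authorship ..1......2
After op 5 (move_left): buffer="czzutsuvuz" (len 10), cursors c1@4 c2@9, authorship ..1......2

Answer: czzutsuvuz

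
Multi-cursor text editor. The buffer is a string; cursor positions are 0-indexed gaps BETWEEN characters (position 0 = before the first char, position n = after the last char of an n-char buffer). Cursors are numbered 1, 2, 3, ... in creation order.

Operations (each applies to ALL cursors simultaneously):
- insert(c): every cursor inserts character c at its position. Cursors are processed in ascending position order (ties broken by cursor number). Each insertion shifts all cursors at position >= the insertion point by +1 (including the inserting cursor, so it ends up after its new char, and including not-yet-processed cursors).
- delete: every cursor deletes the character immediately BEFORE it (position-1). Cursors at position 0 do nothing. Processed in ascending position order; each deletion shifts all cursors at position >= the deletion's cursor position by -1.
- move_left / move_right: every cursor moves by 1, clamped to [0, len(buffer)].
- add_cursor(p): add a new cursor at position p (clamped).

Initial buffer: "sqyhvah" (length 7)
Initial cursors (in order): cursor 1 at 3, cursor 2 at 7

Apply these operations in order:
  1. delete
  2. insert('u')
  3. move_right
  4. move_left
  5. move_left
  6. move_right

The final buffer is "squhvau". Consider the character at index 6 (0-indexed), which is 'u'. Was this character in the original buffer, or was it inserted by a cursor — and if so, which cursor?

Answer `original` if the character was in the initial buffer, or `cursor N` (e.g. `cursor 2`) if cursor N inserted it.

After op 1 (delete): buffer="sqhva" (len 5), cursors c1@2 c2@5, authorship .....
After op 2 (insert('u')): buffer="squhvau" (len 7), cursors c1@3 c2@7, authorship ..1...2
After op 3 (move_right): buffer="squhvau" (len 7), cursors c1@4 c2@7, authorship ..1...2
After op 4 (move_left): buffer="squhvau" (len 7), cursors c1@3 c2@6, authorship ..1...2
After op 5 (move_left): buffer="squhvau" (len 7), cursors c1@2 c2@5, authorship ..1...2
After op 6 (move_right): buffer="squhvau" (len 7), cursors c1@3 c2@6, authorship ..1...2
Authorship (.=original, N=cursor N): . . 1 . . . 2
Index 6: author = 2

Answer: cursor 2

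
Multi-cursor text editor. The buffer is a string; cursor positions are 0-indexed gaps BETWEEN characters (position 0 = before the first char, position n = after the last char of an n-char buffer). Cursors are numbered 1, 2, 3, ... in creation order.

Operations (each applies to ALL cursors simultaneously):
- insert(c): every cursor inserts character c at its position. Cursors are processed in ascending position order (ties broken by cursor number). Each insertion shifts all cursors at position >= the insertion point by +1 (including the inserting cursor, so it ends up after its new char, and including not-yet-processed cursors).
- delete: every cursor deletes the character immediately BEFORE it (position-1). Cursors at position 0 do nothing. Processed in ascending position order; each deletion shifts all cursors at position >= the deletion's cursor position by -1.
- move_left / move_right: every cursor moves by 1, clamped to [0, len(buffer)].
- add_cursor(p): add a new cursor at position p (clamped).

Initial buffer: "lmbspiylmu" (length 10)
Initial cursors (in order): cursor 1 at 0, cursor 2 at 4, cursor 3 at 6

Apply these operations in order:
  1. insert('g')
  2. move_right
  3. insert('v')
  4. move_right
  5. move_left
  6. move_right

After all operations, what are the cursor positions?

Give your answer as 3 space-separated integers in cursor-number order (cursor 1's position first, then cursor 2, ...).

Answer: 4 10 14

Derivation:
After op 1 (insert('g')): buffer="glmbsgpigylmu" (len 13), cursors c1@1 c2@6 c3@9, authorship 1....2..3....
After op 2 (move_right): buffer="glmbsgpigylmu" (len 13), cursors c1@2 c2@7 c3@10, authorship 1....2..3....
After op 3 (insert('v')): buffer="glvmbsgpvigyvlmu" (len 16), cursors c1@3 c2@9 c3@13, authorship 1.1...2.2.3.3...
After op 4 (move_right): buffer="glvmbsgpvigyvlmu" (len 16), cursors c1@4 c2@10 c3@14, authorship 1.1...2.2.3.3...
After op 5 (move_left): buffer="glvmbsgpvigyvlmu" (len 16), cursors c1@3 c2@9 c3@13, authorship 1.1...2.2.3.3...
After op 6 (move_right): buffer="glvmbsgpvigyvlmu" (len 16), cursors c1@4 c2@10 c3@14, authorship 1.1...2.2.3.3...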